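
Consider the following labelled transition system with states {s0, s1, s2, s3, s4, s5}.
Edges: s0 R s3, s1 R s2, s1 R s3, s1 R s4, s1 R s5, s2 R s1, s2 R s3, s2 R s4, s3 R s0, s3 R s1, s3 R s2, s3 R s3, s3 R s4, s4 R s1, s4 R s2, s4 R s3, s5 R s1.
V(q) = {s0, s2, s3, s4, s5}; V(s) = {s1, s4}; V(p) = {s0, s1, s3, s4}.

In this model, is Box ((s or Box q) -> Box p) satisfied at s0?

Yes

At s0: Box ((s or Box q) -> Box p) requires (s or Box q) -> Box p at every successor {s3}.
    At s3: s or Box q is false, Box p is false, so (s or Box q) -> Box p is true.
      At s3: s is false, Box q is false, so s or Box q is false.
      At s3: Box p requires p at every successor {s0, s1, s2, s3, s4}.
        p fails at s2, so Box p is false at s3.
So Box ((s or Box q) -> Box p) is true at s0.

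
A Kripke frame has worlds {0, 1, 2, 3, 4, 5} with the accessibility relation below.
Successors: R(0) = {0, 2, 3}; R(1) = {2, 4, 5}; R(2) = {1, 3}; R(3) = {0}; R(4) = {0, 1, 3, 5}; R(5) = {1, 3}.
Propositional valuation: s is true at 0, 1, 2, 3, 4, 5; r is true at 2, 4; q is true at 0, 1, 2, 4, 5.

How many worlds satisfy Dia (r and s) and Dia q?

Recall that Dia ψ holds at a world iff ψ holds at some accessible world.
Let φ = Dia (r and s) and Dia q. Evaluate φ at each world:
  0 (successors {0, 2, 3}): φ is true.
  1 (successors {2, 4, 5}): φ is true.
  2 (successors {1, 3}): φ is false.
  3 (successors {0}): φ is false.
  4 (successors {0, 1, 3, 5}): φ is false.
  5 (successors {1, 3}): φ is false.
For instance, at 4:
  At 4: Dia (r and s) is false, Dia q is true, so Dia (r and s) and Dia q is false.
    At 4: Dia (r and s) requires r and s at some successor in {0, 1, 3, 5}.
      At 0: r and s is false.
      At 1: r and s is false.
      At 3: r and s is false.
      At 5: r and s is false.
    So Dia (r and s) is false at 4.
    At 4: Dia q requires q at some successor in {0, 1, 3, 5}.
      q holds at 0, so Dia q is true at 4.
Satisfying worlds: {0, 1}

2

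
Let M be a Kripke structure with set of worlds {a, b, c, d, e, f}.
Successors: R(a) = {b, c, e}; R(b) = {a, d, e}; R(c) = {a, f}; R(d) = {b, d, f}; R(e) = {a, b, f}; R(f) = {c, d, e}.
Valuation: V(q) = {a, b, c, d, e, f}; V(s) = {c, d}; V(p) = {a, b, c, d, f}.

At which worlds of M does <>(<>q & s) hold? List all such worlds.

a, b, d, f

Let φ = <>(<>q & s). Evaluate φ at each world:
  a (successors {b, c, e}): φ is true.
  b (successors {a, d, e}): φ is true.
  c (successors {a, f}): φ is false.
  d (successors {b, d, f}): φ is true.
  e (successors {a, b, f}): φ is false.
  f (successors {c, d, e}): φ is true.
For instance, at b:
  At b: <>(<>q & s) requires <>q & s at some successor in {a, d, e}.
    <>q & s holds at d, so <>(<>q & s) is true at b.
      At d: <>q is true, s is true, so <>q & s is true.
Satisfying worlds: {a, b, d, f}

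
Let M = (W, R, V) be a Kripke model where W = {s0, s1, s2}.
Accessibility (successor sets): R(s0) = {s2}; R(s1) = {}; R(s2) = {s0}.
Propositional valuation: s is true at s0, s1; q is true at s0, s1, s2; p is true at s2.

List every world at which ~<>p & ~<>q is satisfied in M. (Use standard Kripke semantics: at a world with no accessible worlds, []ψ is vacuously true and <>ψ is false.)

s1

Let φ = ~<>p & ~<>q. Evaluate φ at each world:
  s0 (successors {s2}): φ is false.
  s1 (successors ∅): φ is true.
  s2 (successors {s0}): φ is false.
For instance, at s0:
  At s0: ~<>p is false, ~<>q is false, so ~<>p & ~<>q is false.
    At s0: <>p is true, so ~<>p is false.
      At s0: <>p requires p at some successor in {s2}.
        p holds at s2, so <>p is true at s0.
    At s0: <>q is true, so ~<>q is false.
      At s0: <>q requires q at some successor in {s2}.
        q holds at s2, so <>q is true at s0.
Satisfying worlds: {s1}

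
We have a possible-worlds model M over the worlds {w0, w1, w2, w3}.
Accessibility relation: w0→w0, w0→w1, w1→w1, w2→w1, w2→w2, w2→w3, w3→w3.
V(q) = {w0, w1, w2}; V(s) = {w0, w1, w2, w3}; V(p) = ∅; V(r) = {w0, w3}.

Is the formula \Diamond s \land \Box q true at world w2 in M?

No

At w2: \Diamond s is true, \Box q is false, so \Diamond s \land \Box q is false.
  At w2: \Diamond s requires s at some successor in {w1, w2, w3}.
    s holds at w1, so \Diamond s is true at w2.
  At w2: \Box q requires q at every successor {w1, w2, w3}.
    q fails at w3, so \Box q is false at w2.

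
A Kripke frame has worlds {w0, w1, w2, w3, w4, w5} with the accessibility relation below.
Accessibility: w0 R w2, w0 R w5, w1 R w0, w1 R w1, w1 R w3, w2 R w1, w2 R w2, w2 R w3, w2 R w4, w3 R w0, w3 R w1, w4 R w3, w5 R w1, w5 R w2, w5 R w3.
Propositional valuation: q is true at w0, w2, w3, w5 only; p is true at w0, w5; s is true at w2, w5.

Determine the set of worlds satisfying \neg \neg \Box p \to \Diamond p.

w0, w1, w2, w3, w4, w5

Let φ = \neg \neg \Box p \to \Diamond p. Evaluate φ at each world:
  w0 (successors {w2, w5}): φ is true.
  w1 (successors {w0, w1, w3}): φ is true.
  w2 (successors {w1, w2, w3, w4}): φ is true.
  w3 (successors {w0, w1}): φ is true.
  w4 (successors {w3}): φ is true.
  w5 (successors {w1, w2, w3}): φ is true.
For instance, at w2:
  At w2: \neg \neg \Box p is false, \Diamond p is false, so \neg \neg \Box p \to \Diamond p is true.
    At w2: \neg \Box p is true, so \neg \neg \Box p is false.
      At w2: \Box p is false, so \neg \Box p is true.
    At w2: \Diamond p requires p at some successor in {w1, w2, w3, w4}.
      At w1: p is false.
      At w2: p is false.
      At w3: p is false.
      At w4: p is false.
    So \Diamond p is false at w2.
Satisfying worlds: {w0, w1, w2, w3, w4, w5}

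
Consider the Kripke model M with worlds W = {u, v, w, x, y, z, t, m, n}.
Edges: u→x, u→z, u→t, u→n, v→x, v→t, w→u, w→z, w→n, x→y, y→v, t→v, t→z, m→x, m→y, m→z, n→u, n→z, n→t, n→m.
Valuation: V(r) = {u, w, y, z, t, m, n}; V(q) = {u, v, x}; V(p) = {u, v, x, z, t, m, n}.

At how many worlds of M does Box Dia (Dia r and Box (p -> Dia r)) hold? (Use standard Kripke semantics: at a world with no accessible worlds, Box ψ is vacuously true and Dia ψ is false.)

3

Recall that Box ψ holds at a world iff ψ holds at every accessible world, and Dia ψ holds iff ψ holds at some accessible world.
Let φ = Box Dia (Dia r and Box (p -> Dia r)). Evaluate φ at each world:
  u (successors {x, z, t, n}): φ is false.
  v (successors {x, t}): φ is false.
  w (successors {u, z, n}): φ is false.
  x (successors {y}): φ is true.
  y (successors {v}): φ is true.
  z (successors ∅): φ is true.
  t (successors {v, z}): φ is false.
  m (successors {x, y, z}): φ is false.
  n (successors {u, z, t, m}): φ is false.
For instance, at x:
  At x: Box Dia (Dia r and Box (p -> Dia r)) requires Dia (Dia r and Box (p -> Dia r)) at every successor {y}.
      At y: Dia (Dia r and Box (p -> Dia r)) requires Dia r and Box (p -> Dia r) at some successor in {v}.
        Dia r and Box (p -> Dia r) holds at v, so Dia (Dia r and Box (p -> Dia r)) is true at y.
  So Box Dia (Dia r and Box (p -> Dia r)) is true at x.
Satisfying worlds: {x, y, z}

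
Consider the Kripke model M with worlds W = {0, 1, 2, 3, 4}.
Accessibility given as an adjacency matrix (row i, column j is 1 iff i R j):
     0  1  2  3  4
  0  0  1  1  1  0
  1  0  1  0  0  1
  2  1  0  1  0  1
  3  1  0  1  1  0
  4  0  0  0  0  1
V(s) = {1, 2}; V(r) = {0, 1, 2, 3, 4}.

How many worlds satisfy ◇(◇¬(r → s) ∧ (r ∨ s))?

Recall that ◇ψ holds at a world iff ψ holds at some accessible world.
Let φ = ◇(◇¬(r → s) ∧ (r ∨ s)). Evaluate φ at each world:
  0 (successors {1, 2, 3}): φ is true.
  1 (successors {1, 4}): φ is true.
  2 (successors {0, 2, 4}): φ is true.
  3 (successors {0, 2, 3}): φ is true.
  4 (successors {4}): φ is true.
For instance, at 1:
  At 1: ◇(◇¬(r → s) ∧ (r ∨ s)) requires ◇¬(r → s) ∧ (r ∨ s) at some successor in {1, 4}.
    ◇¬(r → s) ∧ (r ∨ s) holds at 1, so ◇(◇¬(r → s) ∧ (r ∨ s)) is true at 1.
      At 1: ◇¬(r → s) is true, r ∨ s is true, so ◇¬(r → s) ∧ (r ∨ s) is true.
Satisfying worlds: {0, 1, 2, 3, 4}

5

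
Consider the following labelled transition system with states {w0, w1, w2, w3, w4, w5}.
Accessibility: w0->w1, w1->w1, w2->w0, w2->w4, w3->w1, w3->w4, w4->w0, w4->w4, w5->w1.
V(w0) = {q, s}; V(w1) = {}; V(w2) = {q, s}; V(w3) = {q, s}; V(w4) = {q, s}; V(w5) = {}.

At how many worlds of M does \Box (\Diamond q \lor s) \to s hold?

6

Let φ = \Box (\Diamond q \lor s) \to s. Evaluate φ at each world:
  w0 (successors {w1}): φ is true.
  w1 (successors {w1}): φ is true.
  w2 (successors {w0, w4}): φ is true.
  w3 (successors {w1, w4}): φ is true.
  w4 (successors {w0, w4}): φ is true.
  w5 (successors {w1}): φ is true.
For instance, at w3:
  At w3: \Box (\Diamond q \lor s) is false, s is true, so \Box (\Diamond q \lor s) \to s is true.
    At w3: \Box (\Diamond q \lor s) requires \Diamond q \lor s at every successor {w1, w4}.
      \Diamond q \lor s fails at w1, so \Box (\Diamond q \lor s) is false at w3.
Satisfying worlds: {w0, w1, w2, w3, w4, w5}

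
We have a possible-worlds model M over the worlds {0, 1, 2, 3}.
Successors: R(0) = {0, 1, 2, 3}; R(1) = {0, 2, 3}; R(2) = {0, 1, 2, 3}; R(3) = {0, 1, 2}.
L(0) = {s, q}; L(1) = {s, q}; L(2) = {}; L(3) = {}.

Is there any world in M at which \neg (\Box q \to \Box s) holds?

Let φ = \neg (\Box q \to \Box s). Evaluate φ at each world:
  0 (successors {0, 1, 2, 3}): φ is false.
  1 (successors {0, 2, 3}): φ is false.
  2 (successors {0, 1, 2, 3}): φ is false.
  3 (successors {0, 1, 2}): φ is false.
For instance, at 3:
  At 3: \Box q \to \Box s is true, so \neg (\Box q \to \Box s) is false.
    At 3: \Box q is false, \Box s is false, so \Box q \to \Box s is true.
      At 3: \Box q requires q at every successor {0, 1, 2}.
        q fails at 2, so \Box q is false at 3.
      At 3: \Box s requires s at every successor {0, 1, 2}.
        s fails at 2, so \Box s is false at 3.

No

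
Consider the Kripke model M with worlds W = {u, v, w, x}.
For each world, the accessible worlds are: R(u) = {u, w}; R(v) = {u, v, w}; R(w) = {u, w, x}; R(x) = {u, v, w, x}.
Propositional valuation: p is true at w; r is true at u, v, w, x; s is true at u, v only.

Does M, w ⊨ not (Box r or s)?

At w: Box r or s is true, so not (Box r or s) is false.
  At w: Box r is true, s is false, so Box r or s is true.
    At w: Box r requires r at every successor {u, w, x}.
      At u: r is true.
      At w: r is true.
      At x: r is true.
    So Box r is true at w.

No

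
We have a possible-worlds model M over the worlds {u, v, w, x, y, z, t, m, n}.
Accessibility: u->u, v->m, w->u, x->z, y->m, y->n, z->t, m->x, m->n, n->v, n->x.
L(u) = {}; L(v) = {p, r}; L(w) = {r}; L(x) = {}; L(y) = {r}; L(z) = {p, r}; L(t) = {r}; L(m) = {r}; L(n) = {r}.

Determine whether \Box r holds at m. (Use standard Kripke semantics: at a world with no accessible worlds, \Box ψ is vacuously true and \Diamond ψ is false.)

No

At m: \Box r requires r at every successor {x, n}.
  r fails at x, so \Box r is false at m.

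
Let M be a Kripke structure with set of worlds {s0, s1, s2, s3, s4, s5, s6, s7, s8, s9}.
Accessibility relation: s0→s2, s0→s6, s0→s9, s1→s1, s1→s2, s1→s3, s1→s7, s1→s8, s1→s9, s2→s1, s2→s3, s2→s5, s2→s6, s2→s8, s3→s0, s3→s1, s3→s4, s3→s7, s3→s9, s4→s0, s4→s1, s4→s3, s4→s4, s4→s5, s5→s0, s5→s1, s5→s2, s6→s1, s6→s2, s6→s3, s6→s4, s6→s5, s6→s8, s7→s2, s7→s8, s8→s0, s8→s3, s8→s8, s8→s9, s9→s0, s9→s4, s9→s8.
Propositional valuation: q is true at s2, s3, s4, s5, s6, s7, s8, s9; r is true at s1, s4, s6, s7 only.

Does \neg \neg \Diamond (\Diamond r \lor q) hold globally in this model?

Yes

Let φ = \neg \neg \Diamond (\Diamond r \lor q). Evaluate φ at each world:
  s0 (successors {s2, s6, s9}): φ is true.
  s1 (successors {s1, s2, s3, s7, s8, s9}): φ is true.
  s2 (successors {s1, s3, s5, s6, s8}): φ is true.
  s3 (successors {s0, s1, s4, s7, s9}): φ is true.
  s4 (successors {s0, s1, s3, s4, s5}): φ is true.
  s5 (successors {s0, s1, s2}): φ is true.
  s6 (successors {s1, s2, s3, s4, s5, s8}): φ is true.
  s7 (successors {s2, s8}): φ is true.
  s8 (successors {s0, s3, s8, s9}): φ is true.
  s9 (successors {s0, s4, s8}): φ is true.
For instance, at s3:
  At s3: \neg \Diamond (\Diamond r \lor q) is false, so \neg \neg \Diamond (\Diamond r \lor q) is true.
    At s3: \Diamond (\Diamond r \lor q) is true, so \neg \Diamond (\Diamond r \lor q) is false.
      At s3: \Diamond (\Diamond r \lor q) requires \Diamond r \lor q at some successor in {s0, s1, s4, s7, s9}.
        \Diamond r \lor q holds at s0, so \Diamond (\Diamond r \lor q) is true at s3.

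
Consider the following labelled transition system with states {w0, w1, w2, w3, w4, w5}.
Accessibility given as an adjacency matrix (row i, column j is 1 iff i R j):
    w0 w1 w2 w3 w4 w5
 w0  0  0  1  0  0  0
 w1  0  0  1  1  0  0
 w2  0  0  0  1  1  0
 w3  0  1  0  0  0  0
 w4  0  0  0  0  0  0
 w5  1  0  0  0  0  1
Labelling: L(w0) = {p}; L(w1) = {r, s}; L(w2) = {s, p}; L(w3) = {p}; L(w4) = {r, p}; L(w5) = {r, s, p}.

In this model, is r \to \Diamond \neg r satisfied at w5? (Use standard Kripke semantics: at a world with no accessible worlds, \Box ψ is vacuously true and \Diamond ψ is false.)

Yes

At w5: r is true, \Diamond \neg r is true, so r \to \Diamond \neg r is true.
  At w5: \Diamond \neg r requires \neg r at some successor in {w0, w5}.
    \neg r holds at w0, so \Diamond \neg r is true at w5.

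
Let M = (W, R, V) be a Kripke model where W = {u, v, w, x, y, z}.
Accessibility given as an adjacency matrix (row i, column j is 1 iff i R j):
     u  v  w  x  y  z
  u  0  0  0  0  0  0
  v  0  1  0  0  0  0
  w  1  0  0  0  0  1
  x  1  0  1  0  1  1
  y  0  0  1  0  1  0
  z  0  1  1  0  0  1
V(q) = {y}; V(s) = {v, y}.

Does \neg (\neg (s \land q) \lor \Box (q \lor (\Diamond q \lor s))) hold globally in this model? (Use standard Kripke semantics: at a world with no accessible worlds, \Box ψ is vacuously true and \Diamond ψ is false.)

Let φ = \neg (\neg (s \land q) \lor \Box (q \lor (\Diamond q \lor s))). Evaluate φ at each world:
  u (successors ∅): φ is false.
  v (successors {v}): φ is false.
  w (successors {u, z}): φ is false.
  x (successors {u, w, y, z}): φ is false.
  y (successors {w, y}): φ is true.
  z (successors {v, w, z}): φ is false.
Detail at u (counterexample):
  At u: \neg (s \land q) \lor \Box (q \lor (\Diamond q \lor s)) is true, so \neg (\neg (s \land q) \lor \Box (q \lor (\Diamond q \lor s))) is false.
    At u: \neg (s \land q) is true, \Box (q \lor (\Diamond q \lor s)) is true, so \neg (s \land q) \lor \Box (q \lor (\Diamond q \lor s)) is true.
      At u: no accessible worlds, so \Box (q \lor (\Diamond q \lor s)) holds vacuously.

No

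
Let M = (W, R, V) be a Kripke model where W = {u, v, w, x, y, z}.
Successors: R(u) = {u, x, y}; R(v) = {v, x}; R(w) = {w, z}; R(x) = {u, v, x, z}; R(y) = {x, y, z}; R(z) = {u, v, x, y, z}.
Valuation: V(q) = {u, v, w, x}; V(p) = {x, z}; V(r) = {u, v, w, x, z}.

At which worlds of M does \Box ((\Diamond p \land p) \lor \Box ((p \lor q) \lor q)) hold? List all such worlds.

Recall that \Box ψ holds at a world iff ψ holds at every accessible world, and \Diamond ψ holds iff ψ holds at some accessible world.
Let φ = \Box ((\Diamond p \land p) \lor \Box ((p \lor q) \lor q)). Evaluate φ at each world:
  u (successors {u, x, y}): φ is false.
  v (successors {v, x}): φ is true.
  w (successors {w, z}): φ is true.
  x (successors {u, v, x, z}): φ is false.
  y (successors {x, y, z}): φ is false.
  z (successors {u, v, x, y, z}): φ is false.
For instance, at u:
  At u: \Box ((\Diamond p \land p) \lor \Box ((p \lor q) \lor q)) requires (\Diamond p \land p) \lor \Box ((p \lor q) \lor q) at every successor {u, x, y}.
    (\Diamond p \land p) \lor \Box ((p \lor q) \lor q) fails at u, so \Box ((\Diamond p \land p) \lor \Box ((p \lor q) \lor q)) is false at u.
      At u: \Diamond p \land p is false, \Box ((p \lor q) \lor q) is false, so (\Diamond p \land p) \lor \Box ((p \lor q) \lor q) is false.
Satisfying worlds: {v, w}

v, w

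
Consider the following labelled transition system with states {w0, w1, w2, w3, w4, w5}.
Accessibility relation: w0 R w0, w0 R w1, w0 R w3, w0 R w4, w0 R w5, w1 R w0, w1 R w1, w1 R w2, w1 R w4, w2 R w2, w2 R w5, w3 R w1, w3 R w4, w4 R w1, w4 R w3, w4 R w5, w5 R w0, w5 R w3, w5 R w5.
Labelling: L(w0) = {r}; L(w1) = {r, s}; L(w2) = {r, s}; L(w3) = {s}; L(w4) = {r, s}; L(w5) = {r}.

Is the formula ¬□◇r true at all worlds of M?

Recall that □ψ holds at a world iff ψ holds at every accessible world, and ◇ψ holds iff ψ holds at some accessible world.
Let φ = ¬□◇r. Evaluate φ at each world:
  w0 (successors {w0, w1, w3, w4, w5}): φ is false.
  w1 (successors {w0, w1, w2, w4}): φ is false.
  w2 (successors {w2, w5}): φ is false.
  w3 (successors {w1, w4}): φ is false.
  w4 (successors {w1, w3, w5}): φ is false.
  w5 (successors {w0, w3, w5}): φ is false.
Detail at w0 (counterexample):
  At w0: □◇r is true, so ¬□◇r is false.
    At w0: □◇r requires ◇r at every successor {w0, w1, w3, w4, w5}.
      At w0: ◇r is true.
      At w1: ◇r is true.
      At w3: ◇r is true.
      At w4: ◇r is true.
      At w5: ◇r is true.
    So □◇r is true at w0.

No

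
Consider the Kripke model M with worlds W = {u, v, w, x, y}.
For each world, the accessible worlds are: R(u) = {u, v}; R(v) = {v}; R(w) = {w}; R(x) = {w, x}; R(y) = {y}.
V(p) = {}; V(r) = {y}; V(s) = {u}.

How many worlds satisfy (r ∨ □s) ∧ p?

Recall that □ψ holds at a world iff ψ holds at every accessible world, and ◇ψ holds iff ψ holds at some accessible world.
Let φ = (r ∨ □s) ∧ p. Evaluate φ at each world:
  u (successors {u, v}): φ is false.
  v (successors {v}): φ is false.
  w (successors {w}): φ is false.
  x (successors {w, x}): φ is false.
  y (successors {y}): φ is false.
For instance, at u:
  At u: r ∨ □s is false, p is false, so (r ∨ □s) ∧ p is false.
    At u: r is false, □s is false, so r ∨ □s is false.
      At u: □s requires s at every successor {u, v}.
        s fails at v, so □s is false at u.
Satisfying worlds: none.

0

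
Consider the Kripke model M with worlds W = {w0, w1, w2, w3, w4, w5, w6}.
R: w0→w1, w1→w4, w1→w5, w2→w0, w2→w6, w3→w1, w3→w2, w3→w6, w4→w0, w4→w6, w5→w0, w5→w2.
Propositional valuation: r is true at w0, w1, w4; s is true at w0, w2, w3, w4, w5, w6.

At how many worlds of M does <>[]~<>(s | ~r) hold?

Recall that []ψ holds at a world iff ψ holds at every accessible world, and <>ψ holds iff ψ holds at some accessible world.
Let φ = <>[]~<>(s | ~r). Evaluate φ at each world:
  w0 (successors {w1}): φ is false.
  w1 (successors {w4, w5}): φ is true.
  w2 (successors {w0, w6}): φ is true.
  w3 (successors {w1, w2, w6}): φ is true.
  w4 (successors {w0, w6}): φ is true.
  w5 (successors {w0, w2}): φ is true.
  w6 (successors ∅): φ is false.
For instance, at w5:
  At w5: <>[]~<>(s | ~r) requires []~<>(s | ~r) at some successor in {w0, w2}.
    []~<>(s | ~r) holds at w2, so <>[]~<>(s | ~r) is true at w5.
      At w2: []~<>(s | ~r) requires ~<>(s | ~r) at every successor {w0, w6}.
        At w0: ~<>(s | ~r) is true.
        At w6: ~<>(s | ~r) is true.
      So []~<>(s | ~r) is true at w2.
Satisfying worlds: {w1, w2, w3, w4, w5}

5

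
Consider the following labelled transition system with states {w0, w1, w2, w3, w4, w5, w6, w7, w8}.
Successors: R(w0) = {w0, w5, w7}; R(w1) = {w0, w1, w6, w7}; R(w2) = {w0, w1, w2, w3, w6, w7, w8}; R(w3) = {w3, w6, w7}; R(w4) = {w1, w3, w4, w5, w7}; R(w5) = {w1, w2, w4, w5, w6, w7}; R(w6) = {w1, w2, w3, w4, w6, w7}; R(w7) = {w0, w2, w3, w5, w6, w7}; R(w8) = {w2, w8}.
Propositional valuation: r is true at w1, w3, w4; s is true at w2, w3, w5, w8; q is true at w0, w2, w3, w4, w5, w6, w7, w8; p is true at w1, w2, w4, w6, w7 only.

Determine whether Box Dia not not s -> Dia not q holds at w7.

No

Recall that Box ψ holds at a world iff ψ holds at every accessible world, and Dia ψ holds iff ψ holds at some accessible world.
At w7: Box Dia not not s is true, Dia not q is false, so Box Dia not not s -> Dia not q is false.
  At w7: Box Dia not not s requires Dia not not s at every successor {w0, w2, w3, w5, w6, w7}.
    At w0: Dia not not s is true.
    At w2: Dia not not s is true.
    At w3: Dia not not s is true.
    At w5: Dia not not s is true.
    At w6: Dia not not s is true.
    At w7: Dia not not s is true.
  So Box Dia not not s is true at w7.
  At w7: Dia not q requires not q at some successor in {w0, w2, w3, w5, w6, w7}.
    At w0: not q is false.
    At w2: not q is false.
    At w3: not q is false.
    At w5: not q is false.
    At w6: not q is false.
    At w7: not q is false.
  So Dia not q is false at w7.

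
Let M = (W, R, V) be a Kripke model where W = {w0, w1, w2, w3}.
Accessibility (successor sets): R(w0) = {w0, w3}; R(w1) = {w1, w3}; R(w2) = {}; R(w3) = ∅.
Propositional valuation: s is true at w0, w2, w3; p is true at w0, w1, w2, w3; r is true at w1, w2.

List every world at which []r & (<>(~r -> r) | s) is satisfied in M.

w2, w3

Let φ = []r & (<>(~r -> r) | s). Evaluate φ at each world:
  w0 (successors {w0, w3}): φ is false.
  w1 (successors {w1, w3}): φ is false.
  w2 (successors ∅): φ is true.
  w3 (successors ∅): φ is true.
For instance, at w0:
  At w0: []r is false, <>(~r -> r) | s is true, so []r & (<>(~r -> r) | s) is false.
    At w0: []r requires r at every successor {w0, w3}.
      r fails at w0, so []r is false at w0.
    At w0: <>(~r -> r) is false, s is true, so <>(~r -> r) | s is true.
      At w0: <>(~r -> r) requires ~r -> r at some successor in {w0, w3}.
        At w0: ~r -> r is false.
        At w3: ~r -> r is false.
      So <>(~r -> r) is false at w0.
Satisfying worlds: {w2, w3}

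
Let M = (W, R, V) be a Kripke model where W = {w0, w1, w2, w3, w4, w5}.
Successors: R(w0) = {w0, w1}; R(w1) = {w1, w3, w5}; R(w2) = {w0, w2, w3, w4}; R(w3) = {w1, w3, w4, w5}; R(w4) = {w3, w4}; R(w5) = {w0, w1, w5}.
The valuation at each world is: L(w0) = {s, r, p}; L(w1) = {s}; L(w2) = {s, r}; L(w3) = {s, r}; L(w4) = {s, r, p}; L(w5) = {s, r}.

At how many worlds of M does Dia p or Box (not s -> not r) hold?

6

Recall that Box ψ holds at a world iff ψ holds at every accessible world, and Dia ψ holds iff ψ holds at some accessible world.
Let φ = Dia p or Box (not s -> not r). Evaluate φ at each world:
  w0 (successors {w0, w1}): φ is true.
  w1 (successors {w1, w3, w5}): φ is true.
  w2 (successors {w0, w2, w3, w4}): φ is true.
  w3 (successors {w1, w3, w4, w5}): φ is true.
  w4 (successors {w3, w4}): φ is true.
  w5 (successors {w0, w1, w5}): φ is true.
For instance, at w5:
  At w5: Dia p is true, Box (not s -> not r) is true, so Dia p or Box (not s -> not r) is true.
    At w5: Dia p requires p at some successor in {w0, w1, w5}.
      p holds at w0, so Dia p is true at w5.
    At w5: Box (not s -> not r) requires not s -> not r at every successor {w0, w1, w5}.
      At w0: not s -> not r is true.
      At w1: not s -> not r is true.
      At w5: not s -> not r is true.
    So Box (not s -> not r) is true at w5.
Satisfying worlds: {w0, w1, w2, w3, w4, w5}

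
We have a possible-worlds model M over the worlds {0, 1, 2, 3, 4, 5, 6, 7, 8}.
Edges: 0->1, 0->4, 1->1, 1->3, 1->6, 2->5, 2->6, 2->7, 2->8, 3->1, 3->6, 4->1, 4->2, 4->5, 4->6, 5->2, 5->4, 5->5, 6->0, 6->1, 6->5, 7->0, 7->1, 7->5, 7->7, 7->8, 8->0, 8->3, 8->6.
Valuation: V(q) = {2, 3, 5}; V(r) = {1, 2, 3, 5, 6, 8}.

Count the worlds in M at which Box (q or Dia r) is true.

Let φ = Box (q or Dia r). Evaluate φ at each world:
  0 (successors {1, 4}): φ is true.
  1 (successors {1, 3, 6}): φ is true.
  2 (successors {5, 6, 7, 8}): φ is true.
  3 (successors {1, 6}): φ is true.
  4 (successors {1, 2, 5, 6}): φ is true.
  5 (successors {2, 4, 5}): φ is true.
  6 (successors {0, 1, 5}): φ is true.
  7 (successors {0, 1, 5, 7, 8}): φ is true.
  8 (successors {0, 3, 6}): φ is true.
For instance, at 5:
  At 5: Box (q or Dia r) requires q or Dia r at every successor {2, 4, 5}.
      At 2: q is true, Dia r is true, so q or Dia r is true.
      At 4: q is false, Dia r is true, so q or Dia r is true.
      At 5: q is true, Dia r is true, so q or Dia r is true.
  So Box (q or Dia r) is true at 5.
Satisfying worlds: {0, 1, 2, 3, 4, 5, 6, 7, 8}

9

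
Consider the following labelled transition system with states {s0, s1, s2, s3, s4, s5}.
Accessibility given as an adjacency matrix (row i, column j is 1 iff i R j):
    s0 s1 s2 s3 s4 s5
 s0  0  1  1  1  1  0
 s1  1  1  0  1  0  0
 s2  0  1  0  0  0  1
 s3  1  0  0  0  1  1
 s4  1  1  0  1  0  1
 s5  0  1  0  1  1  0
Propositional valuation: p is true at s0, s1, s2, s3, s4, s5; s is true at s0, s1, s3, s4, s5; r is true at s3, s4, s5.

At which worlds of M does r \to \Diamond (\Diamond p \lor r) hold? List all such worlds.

s0, s1, s2, s3, s4, s5

Recall that \Diamond ψ holds at a world iff ψ holds at some accessible world.
Let φ = r \to \Diamond (\Diamond p \lor r). Evaluate φ at each world:
  s0 (successors {s1, s2, s3, s4}): φ is true.
  s1 (successors {s0, s1, s3}): φ is true.
  s2 (successors {s1, s5}): φ is true.
  s3 (successors {s0, s4, s5}): φ is true.
  s4 (successors {s0, s1, s3, s5}): φ is true.
  s5 (successors {s1, s3, s4}): φ is true.
For instance, at s4:
  At s4: r is true, \Diamond (\Diamond p \lor r) is true, so r \to \Diamond (\Diamond p \lor r) is true.
    At s4: \Diamond (\Diamond p \lor r) requires \Diamond p \lor r at some successor in {s0, s1, s3, s5}.
      \Diamond p \lor r holds at s0, so \Diamond (\Diamond p \lor r) is true at s4.
Satisfying worlds: {s0, s1, s2, s3, s4, s5}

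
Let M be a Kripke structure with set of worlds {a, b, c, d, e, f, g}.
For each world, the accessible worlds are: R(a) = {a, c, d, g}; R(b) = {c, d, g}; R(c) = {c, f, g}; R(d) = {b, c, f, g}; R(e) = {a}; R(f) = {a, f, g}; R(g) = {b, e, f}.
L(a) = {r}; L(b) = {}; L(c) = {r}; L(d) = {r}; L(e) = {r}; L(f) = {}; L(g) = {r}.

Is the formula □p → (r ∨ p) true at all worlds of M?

Yes

Let φ = □p → (r ∨ p). Evaluate φ at each world:
  a (successors {a, c, d, g}): φ is true.
  b (successors {c, d, g}): φ is true.
  c (successors {c, f, g}): φ is true.
  d (successors {b, c, f, g}): φ is true.
  e (successors {a}): φ is true.
  f (successors {a, f, g}): φ is true.
  g (successors {b, e, f}): φ is true.
For instance, at c:
  At c: □p is false, r ∨ p is true, so □p → (r ∨ p) is true.
    At c: □p requires p at every successor {c, f, g}.
      p fails at c, so □p is false at c.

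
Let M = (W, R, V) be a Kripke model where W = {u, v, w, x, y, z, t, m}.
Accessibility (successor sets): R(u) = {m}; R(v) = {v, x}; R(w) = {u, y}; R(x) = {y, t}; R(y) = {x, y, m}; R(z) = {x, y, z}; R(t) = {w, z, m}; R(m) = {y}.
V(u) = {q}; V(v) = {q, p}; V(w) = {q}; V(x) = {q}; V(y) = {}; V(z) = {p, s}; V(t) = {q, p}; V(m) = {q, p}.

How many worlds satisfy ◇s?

Let φ = ◇s. Evaluate φ at each world:
  u (successors {m}): φ is false.
  v (successors {v, x}): φ is false.
  w (successors {u, y}): φ is false.
  x (successors {y, t}): φ is false.
  y (successors {x, y, m}): φ is false.
  z (successors {x, y, z}): φ is true.
  t (successors {w, z, m}): φ is true.
  m (successors {y}): φ is false.
For instance, at y:
  At y: ◇s requires s at some successor in {x, y, m}.
    At x: s is false.
    At y: s is false.
    At m: s is false.
  So ◇s is false at y.
Satisfying worlds: {z, t}

2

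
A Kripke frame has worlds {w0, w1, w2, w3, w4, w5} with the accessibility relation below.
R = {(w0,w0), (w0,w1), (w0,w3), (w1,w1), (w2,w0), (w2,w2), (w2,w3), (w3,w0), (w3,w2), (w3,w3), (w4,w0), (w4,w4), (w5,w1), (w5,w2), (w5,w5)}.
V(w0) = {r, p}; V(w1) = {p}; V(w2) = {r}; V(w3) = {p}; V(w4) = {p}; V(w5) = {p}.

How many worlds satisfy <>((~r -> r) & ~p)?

Let φ = <>((~r -> r) & ~p). Evaluate φ at each world:
  w0 (successors {w0, w1, w3}): φ is false.
  w1 (successors {w1}): φ is false.
  w2 (successors {w0, w2, w3}): φ is true.
  w3 (successors {w0, w2, w3}): φ is true.
  w4 (successors {w0, w4}): φ is false.
  w5 (successors {w1, w2, w5}): φ is true.
For instance, at w2:
  At w2: <>((~r -> r) & ~p) requires (~r -> r) & ~p at some successor in {w0, w2, w3}.
    (~r -> r) & ~p holds at w2, so <>((~r -> r) & ~p) is true at w2.
Satisfying worlds: {w2, w3, w5}

3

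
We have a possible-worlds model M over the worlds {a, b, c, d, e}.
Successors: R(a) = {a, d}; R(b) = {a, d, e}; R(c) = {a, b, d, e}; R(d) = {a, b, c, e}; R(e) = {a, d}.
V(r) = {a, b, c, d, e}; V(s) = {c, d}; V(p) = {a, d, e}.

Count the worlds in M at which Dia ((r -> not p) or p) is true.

Let φ = Dia ((r -> not p) or p). Evaluate φ at each world:
  a (successors {a, d}): φ is true.
  b (successors {a, d, e}): φ is true.
  c (successors {a, b, d, e}): φ is true.
  d (successors {a, b, c, e}): φ is true.
  e (successors {a, d}): φ is true.
For instance, at a:
  At a: Dia ((r -> not p) or p) requires (r -> not p) or p at some successor in {a, d}.
    (r -> not p) or p holds at a, so Dia ((r -> not p) or p) is true at a.
Satisfying worlds: {a, b, c, d, e}

5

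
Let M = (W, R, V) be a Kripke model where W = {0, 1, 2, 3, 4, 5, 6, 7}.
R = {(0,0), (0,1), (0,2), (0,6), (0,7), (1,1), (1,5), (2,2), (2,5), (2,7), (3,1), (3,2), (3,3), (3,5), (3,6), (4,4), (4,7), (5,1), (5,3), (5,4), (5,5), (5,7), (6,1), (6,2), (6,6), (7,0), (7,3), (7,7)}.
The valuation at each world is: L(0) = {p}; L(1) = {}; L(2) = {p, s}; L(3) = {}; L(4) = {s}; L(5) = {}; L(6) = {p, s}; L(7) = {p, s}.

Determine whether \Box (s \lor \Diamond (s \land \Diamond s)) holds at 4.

At 4: \Box (s \lor \Diamond (s \land \Diamond s)) requires s \lor \Diamond (s \land \Diamond s) at every successor {4, 7}.
    At 4: s is true, \Diamond (s \land \Diamond s) is true, so s \lor \Diamond (s \land \Diamond s) is true.
      At 4: \Diamond (s \land \Diamond s) requires s \land \Diamond s at some successor in {4, 7}.
        s \land \Diamond s holds at 4, so \Diamond (s \land \Diamond s) is true at 4.
    At 7: s is true, \Diamond (s \land \Diamond s) is true, so s \lor \Diamond (s \land \Diamond s) is true.
      At 7: \Diamond (s \land \Diamond s) requires s \land \Diamond s at some successor in {0, 3, 7}.
        s \land \Diamond s holds at 7, so \Diamond (s \land \Diamond s) is true at 7.
So \Box (s \lor \Diamond (s \land \Diamond s)) is true at 4.

Yes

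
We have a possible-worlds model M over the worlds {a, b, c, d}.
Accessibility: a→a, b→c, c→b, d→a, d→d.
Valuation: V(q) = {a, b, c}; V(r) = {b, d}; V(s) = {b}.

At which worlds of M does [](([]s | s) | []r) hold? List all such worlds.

b, c

Let φ = [](([]s | s) | []r). Evaluate φ at each world:
  a (successors {a}): φ is false.
  b (successors {c}): φ is true.
  c (successors {b}): φ is true.
  d (successors {a, d}): φ is false.
For instance, at c:
  At c: [](([]s | s) | []r) requires ([]s | s) | []r at every successor {b}.
      At b: []s | s is true, []r is false, so ([]s | s) | []r is true.
  So [](([]s | s) | []r) is true at c.
Satisfying worlds: {b, c}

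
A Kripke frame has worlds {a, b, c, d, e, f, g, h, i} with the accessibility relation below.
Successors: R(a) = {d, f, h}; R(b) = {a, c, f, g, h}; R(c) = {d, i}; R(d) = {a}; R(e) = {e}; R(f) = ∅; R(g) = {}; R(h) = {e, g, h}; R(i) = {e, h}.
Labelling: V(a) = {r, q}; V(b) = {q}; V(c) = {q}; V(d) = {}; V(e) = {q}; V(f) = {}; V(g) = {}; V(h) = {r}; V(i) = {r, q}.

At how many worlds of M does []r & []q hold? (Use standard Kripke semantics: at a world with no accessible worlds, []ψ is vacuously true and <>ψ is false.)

3

Let φ = []r & []q. Evaluate φ at each world:
  a (successors {d, f, h}): φ is false.
  b (successors {a, c, f, g, h}): φ is false.
  c (successors {d, i}): φ is false.
  d (successors {a}): φ is true.
  e (successors {e}): φ is false.
  f (successors ∅): φ is true.
  g (successors ∅): φ is true.
  h (successors {e, g, h}): φ is false.
  i (successors {e, h}): φ is false.
For instance, at c:
  At c: []r is false, []q is false, so []r & []q is false.
    At c: []r requires r at every successor {d, i}.
      r fails at d, so []r is false at c.
    At c: []q requires q at every successor {d, i}.
      q fails at d, so []q is false at c.
Satisfying worlds: {d, f, g}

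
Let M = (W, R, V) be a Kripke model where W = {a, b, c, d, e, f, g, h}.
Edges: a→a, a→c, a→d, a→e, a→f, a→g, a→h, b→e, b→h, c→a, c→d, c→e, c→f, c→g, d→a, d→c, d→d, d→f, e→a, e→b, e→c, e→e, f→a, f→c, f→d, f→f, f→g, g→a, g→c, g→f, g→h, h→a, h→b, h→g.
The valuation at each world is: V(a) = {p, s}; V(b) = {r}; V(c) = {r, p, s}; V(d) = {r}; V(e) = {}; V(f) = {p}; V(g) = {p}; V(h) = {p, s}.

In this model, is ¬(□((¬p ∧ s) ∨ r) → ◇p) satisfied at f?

No

At f: □((¬p ∧ s) ∨ r) → ◇p is true, so ¬(□((¬p ∧ s) ∨ r) → ◇p) is false.
  At f: □((¬p ∧ s) ∨ r) is false, ◇p is true, so □((¬p ∧ s) ∨ r) → ◇p is true.
    At f: □((¬p ∧ s) ∨ r) requires (¬p ∧ s) ∨ r at every successor {a, c, d, f, g}.
      (¬p ∧ s) ∨ r fails at a, so □((¬p ∧ s) ∨ r) is false at f.
    At f: ◇p requires p at some successor in {a, c, d, f, g}.
      p holds at a, so ◇p is true at f.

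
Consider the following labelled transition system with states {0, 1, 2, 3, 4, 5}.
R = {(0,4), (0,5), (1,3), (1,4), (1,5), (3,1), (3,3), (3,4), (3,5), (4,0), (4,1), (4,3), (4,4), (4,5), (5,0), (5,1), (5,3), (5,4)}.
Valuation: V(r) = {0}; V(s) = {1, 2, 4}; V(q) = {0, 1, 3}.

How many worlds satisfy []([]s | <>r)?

2

Let φ = []([]s | <>r). Evaluate φ at each world:
  0 (successors {4, 5}): φ is true.
  1 (successors {3, 4, 5}): φ is false.
  2 (successors ∅): φ is true.
  3 (successors {1, 3, 4, 5}): φ is false.
  4 (successors {0, 1, 3, 4, 5}): φ is false.
  5 (successors {0, 1, 3, 4}): φ is false.
For instance, at 1:
  At 1: []([]s | <>r) requires []s | <>r at every successor {3, 4, 5}.
    []s | <>r fails at 3, so []([]s | <>r) is false at 1.
      At 3: []s is false, <>r is false, so []s | <>r is false.
Satisfying worlds: {0, 2}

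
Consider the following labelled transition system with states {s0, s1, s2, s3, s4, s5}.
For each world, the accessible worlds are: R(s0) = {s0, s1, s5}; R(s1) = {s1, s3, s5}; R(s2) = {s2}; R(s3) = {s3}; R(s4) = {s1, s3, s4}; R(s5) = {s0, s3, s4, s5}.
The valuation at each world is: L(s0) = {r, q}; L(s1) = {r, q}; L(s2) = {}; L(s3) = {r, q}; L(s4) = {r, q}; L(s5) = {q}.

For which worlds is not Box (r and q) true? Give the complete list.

s0, s1, s2, s5

Recall that Box ψ holds at a world iff ψ holds at every accessible world, and Dia ψ holds iff ψ holds at some accessible world.
Let φ = not Box (r and q). Evaluate φ at each world:
  s0 (successors {s0, s1, s5}): φ is true.
  s1 (successors {s1, s3, s5}): φ is true.
  s2 (successors {s2}): φ is true.
  s3 (successors {s3}): φ is false.
  s4 (successors {s1, s3, s4}): φ is false.
  s5 (successors {s0, s3, s4, s5}): φ is true.
For instance, at s3:
  At s3: Box (r and q) is true, so not Box (r and q) is false.
    At s3: Box (r and q) requires r and q at every successor {s3}.
      At s3: r and q is true.
    So Box (r and q) is true at s3.
Satisfying worlds: {s0, s1, s2, s5}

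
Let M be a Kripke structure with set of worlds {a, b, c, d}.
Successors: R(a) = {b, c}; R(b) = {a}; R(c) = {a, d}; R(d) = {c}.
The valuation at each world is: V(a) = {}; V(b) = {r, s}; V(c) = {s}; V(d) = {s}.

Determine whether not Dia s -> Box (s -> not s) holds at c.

Yes

At c: not Dia s is false, Box (s -> not s) is false, so not Dia s -> Box (s -> not s) is true.
  At c: Dia s is true, so not Dia s is false.
    At c: Dia s requires s at some successor in {a, d}.
      s holds at d, so Dia s is true at c.
  At c: Box (s -> not s) requires s -> not s at every successor {a, d}.
    s -> not s fails at d, so Box (s -> not s) is false at c.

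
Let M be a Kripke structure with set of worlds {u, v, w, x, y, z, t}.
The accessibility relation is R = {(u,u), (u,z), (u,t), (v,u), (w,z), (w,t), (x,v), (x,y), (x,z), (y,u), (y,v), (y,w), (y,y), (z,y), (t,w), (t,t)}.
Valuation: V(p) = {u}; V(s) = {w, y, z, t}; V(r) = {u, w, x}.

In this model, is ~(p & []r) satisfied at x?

At x: p & []r is false, so ~(p & []r) is true.
  At x: p is false, []r is false, so p & []r is false.
    At x: []r requires r at every successor {v, y, z}.
      r fails at v, so []r is false at x.

Yes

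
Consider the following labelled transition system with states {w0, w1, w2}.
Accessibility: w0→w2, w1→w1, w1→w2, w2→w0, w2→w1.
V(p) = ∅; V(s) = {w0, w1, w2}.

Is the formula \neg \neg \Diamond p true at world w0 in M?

No

At w0: \neg \Diamond p is true, so \neg \neg \Diamond p is false.
  At w0: \Diamond p is false, so \neg \Diamond p is true.
    At w0: \Diamond p requires p at some successor in {w2}.
      At w2: p is false.
    So \Diamond p is false at w0.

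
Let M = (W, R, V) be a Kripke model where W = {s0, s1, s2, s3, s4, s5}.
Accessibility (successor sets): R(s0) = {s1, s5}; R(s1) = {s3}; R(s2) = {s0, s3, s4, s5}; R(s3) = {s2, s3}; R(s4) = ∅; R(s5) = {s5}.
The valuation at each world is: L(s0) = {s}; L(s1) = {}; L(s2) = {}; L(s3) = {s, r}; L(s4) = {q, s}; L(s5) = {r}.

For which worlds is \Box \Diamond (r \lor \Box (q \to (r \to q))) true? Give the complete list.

Let φ = \Box \Diamond (r \lor \Box (q \to (r \to q))). Evaluate φ at each world:
  s0 (successors {s1, s5}): φ is true.
  s1 (successors {s3}): φ is true.
  s2 (successors {s0, s3, s4, s5}): φ is false.
  s3 (successors {s2, s3}): φ is true.
  s4 (successors ∅): φ is true.
  s5 (successors {s5}): φ is true.
For instance, at s0:
  At s0: \Box \Diamond (r \lor \Box (q \to (r \to q))) requires \Diamond (r \lor \Box (q \to (r \to q))) at every successor {s1, s5}.
      At s1: \Diamond (r \lor \Box (q \to (r \to q))) requires r \lor \Box (q \to (r \to q)) at some successor in {s3}.
        r \lor \Box (q \to (r \to q)) holds at s3, so \Diamond (r \lor \Box (q \to (r \to q))) is true at s1.
      At s5: \Diamond (r \lor \Box (q \to (r \to q))) requires r \lor \Box (q \to (r \to q)) at some successor in {s5}.
        r \lor \Box (q \to (r \to q)) holds at s5, so \Diamond (r \lor \Box (q \to (r \to q))) is true at s5.
  So \Box \Diamond (r \lor \Box (q \to (r \to q))) is true at s0.
Satisfying worlds: {s0, s1, s3, s4, s5}

s0, s1, s3, s4, s5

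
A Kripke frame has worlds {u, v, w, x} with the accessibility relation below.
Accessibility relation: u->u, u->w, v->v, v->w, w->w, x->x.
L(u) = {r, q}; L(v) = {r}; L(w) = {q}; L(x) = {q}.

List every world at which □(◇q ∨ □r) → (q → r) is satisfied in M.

u, v

Let φ = □(◇q ∨ □r) → (q → r). Evaluate φ at each world:
  u (successors {u, w}): φ is true.
  v (successors {v, w}): φ is true.
  w (successors {w}): φ is false.
  x (successors {x}): φ is false.
For instance, at u:
  At u: □(◇q ∨ □r) is true, q → r is true, so □(◇q ∨ □r) → (q → r) is true.
    At u: □(◇q ∨ □r) requires ◇q ∨ □r at every successor {u, w}.
      At u: ◇q ∨ □r is true.
      At w: ◇q ∨ □r is true.
    So □(◇q ∨ □r) is true at u.
Satisfying worlds: {u, v}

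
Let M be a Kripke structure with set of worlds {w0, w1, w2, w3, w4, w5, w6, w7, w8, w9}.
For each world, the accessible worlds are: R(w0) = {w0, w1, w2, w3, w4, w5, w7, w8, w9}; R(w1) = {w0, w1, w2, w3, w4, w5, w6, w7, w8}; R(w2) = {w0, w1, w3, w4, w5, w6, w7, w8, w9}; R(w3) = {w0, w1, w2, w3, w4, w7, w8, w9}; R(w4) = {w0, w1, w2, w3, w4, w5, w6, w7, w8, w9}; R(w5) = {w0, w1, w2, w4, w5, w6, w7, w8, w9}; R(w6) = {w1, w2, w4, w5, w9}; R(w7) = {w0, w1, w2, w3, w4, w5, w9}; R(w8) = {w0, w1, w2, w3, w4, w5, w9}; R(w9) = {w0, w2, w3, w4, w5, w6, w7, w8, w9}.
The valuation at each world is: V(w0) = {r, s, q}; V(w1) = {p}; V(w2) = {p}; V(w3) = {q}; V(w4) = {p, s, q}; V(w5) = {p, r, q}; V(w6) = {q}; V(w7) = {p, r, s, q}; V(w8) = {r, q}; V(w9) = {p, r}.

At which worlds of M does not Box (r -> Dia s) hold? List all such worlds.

none

Let φ = not Box (r -> Dia s). Evaluate φ at each world:
  w0 (successors {w0, w1, w2, w3, w4, w5, w7, w8, w9}): φ is false.
  w1 (successors {w0, w1, w2, w3, w4, w5, w6, w7, w8}): φ is false.
  w2 (successors {w0, w1, w3, w4, w5, w6, w7, w8, w9}): φ is false.
  w3 (successors {w0, w1, w2, w3, w4, w7, w8, w9}): φ is false.
  w4 (successors {w0, w1, w2, w3, w4, w5, w6, w7, w8, w9}): φ is false.
  w5 (successors {w0, w1, w2, w4, w5, w6, w7, w8, w9}): φ is false.
  w6 (successors {w1, w2, w4, w5, w9}): φ is false.
  w7 (successors {w0, w1, w2, w3, w4, w5, w9}): φ is false.
  w8 (successors {w0, w1, w2, w3, w4, w5, w9}): φ is false.
  w9 (successors {w0, w2, w3, w4, w5, w6, w7, w8, w9}): φ is false.
For instance, at w0:
  At w0: Box (r -> Dia s) is true, so not Box (r -> Dia s) is false.
    At w0: Box (r -> Dia s) requires r -> Dia s at every successor {w0, w1, w2, w3, w4, w5, w7, w8, w9}.
      At w0: r -> Dia s is true.
      At w1: r -> Dia s is true.
      At w2: r -> Dia s is true.
      At w3: r -> Dia s is true.
      At w4: r -> Dia s is true.
      At w5: r -> Dia s is true.
      At w7: r -> Dia s is true.
      At w8: r -> Dia s is true.
      At w9: r -> Dia s is true.
    So Box (r -> Dia s) is true at w0.
Satisfying worlds: none.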